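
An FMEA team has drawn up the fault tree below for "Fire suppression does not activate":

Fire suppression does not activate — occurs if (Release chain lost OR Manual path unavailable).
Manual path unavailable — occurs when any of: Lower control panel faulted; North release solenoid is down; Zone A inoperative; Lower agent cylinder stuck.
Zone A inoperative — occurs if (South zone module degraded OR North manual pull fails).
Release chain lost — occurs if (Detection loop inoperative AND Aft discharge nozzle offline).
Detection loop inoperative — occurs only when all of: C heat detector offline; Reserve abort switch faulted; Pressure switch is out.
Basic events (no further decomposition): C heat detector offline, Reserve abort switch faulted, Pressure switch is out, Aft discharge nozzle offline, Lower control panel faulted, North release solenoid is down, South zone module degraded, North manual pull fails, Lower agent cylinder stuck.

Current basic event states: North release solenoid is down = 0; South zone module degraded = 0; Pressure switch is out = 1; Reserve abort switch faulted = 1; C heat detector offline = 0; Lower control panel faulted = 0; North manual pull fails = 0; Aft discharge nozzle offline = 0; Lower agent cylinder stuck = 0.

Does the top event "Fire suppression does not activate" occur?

Detection loop inoperative [AND]: C heat detector offline=not, Reserve abort switch faulted=occurs, Pressure switch is out=occurs → not all inputs occur → does not occur.
Release chain lost [AND]: Detection loop inoperative=not, Aft discharge nozzle offline=not → not all inputs occur → does not occur.
Zone A inoperative [OR]: South zone module degraded=not, North manual pull fails=not → no input occurs → does not occur.
Manual path unavailable [OR]: Lower control panel faulted=not, North release solenoid is down=not, Zone A inoperative=not, Lower agent cylinder stuck=not → no input occurs → does not occur.
Fire suppression does not activate [OR]: Release chain lost=not, Manual path unavailable=not → no input occurs → does not occur.

No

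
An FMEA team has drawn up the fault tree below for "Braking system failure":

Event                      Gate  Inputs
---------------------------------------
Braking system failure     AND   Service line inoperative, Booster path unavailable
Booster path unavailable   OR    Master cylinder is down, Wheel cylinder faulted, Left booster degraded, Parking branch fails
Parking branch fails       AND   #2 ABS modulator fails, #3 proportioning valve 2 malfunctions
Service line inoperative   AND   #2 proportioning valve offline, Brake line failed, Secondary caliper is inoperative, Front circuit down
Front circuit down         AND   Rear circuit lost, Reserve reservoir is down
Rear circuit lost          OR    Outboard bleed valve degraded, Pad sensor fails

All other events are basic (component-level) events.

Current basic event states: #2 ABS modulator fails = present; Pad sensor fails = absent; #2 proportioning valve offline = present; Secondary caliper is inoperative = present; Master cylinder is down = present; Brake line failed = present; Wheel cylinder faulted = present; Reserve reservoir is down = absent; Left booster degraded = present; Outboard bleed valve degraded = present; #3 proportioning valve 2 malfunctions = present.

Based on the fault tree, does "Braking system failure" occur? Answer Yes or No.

No

Rear circuit lost [OR]: Outboard bleed valve degraded=occurs, Pad sensor fails=not → at least one input occurs → occurs.
Front circuit down [AND]: Rear circuit lost=occurs, Reserve reservoir is down=not → not all inputs occur → does not occur.
Service line inoperative [AND]: #2 proportioning valve offline=occurs, Brake line failed=occurs, Secondary caliper is inoperative=occurs, Front circuit down=not → not all inputs occur → does not occur.
Parking branch fails [AND]: #2 ABS modulator fails=occurs, #3 proportioning valve 2 malfunctions=occurs → all inputs occur → occurs.
Booster path unavailable [OR]: Master cylinder is down=occurs, Wheel cylinder faulted=occurs, Left booster degraded=occurs, Parking branch fails=occurs → at least one input occurs → occurs.
Braking system failure [AND]: Service line inoperative=not, Booster path unavailable=occurs → not all inputs occur → does not occur.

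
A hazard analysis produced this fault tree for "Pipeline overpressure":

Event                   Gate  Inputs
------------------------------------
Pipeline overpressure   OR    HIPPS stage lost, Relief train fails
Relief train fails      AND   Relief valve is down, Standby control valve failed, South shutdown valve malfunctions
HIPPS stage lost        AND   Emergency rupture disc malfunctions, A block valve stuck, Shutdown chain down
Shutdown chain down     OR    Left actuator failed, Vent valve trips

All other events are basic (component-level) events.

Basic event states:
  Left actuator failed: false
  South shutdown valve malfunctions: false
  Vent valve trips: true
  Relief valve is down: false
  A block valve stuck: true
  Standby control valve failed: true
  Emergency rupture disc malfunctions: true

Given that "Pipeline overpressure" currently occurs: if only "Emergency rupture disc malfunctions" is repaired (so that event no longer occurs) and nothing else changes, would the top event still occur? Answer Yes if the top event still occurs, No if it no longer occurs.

No

Counterfactual: set "Emergency rupture disc malfunctions" to not occurred.
Shutdown chain down [OR]: Left actuator failed=not, Vent valve trips=occurs → at least one input occurs → occurs.
HIPPS stage lost [AND]: Emergency rupture disc malfunctions=not, A block valve stuck=occurs, Shutdown chain down=occurs → not all inputs occur → does not occur.
Relief train fails [AND]: Relief valve is down=not, Standby control valve failed=occurs, South shutdown valve malfunctions=not → not all inputs occur → does not occur.
Pipeline overpressure [OR]: HIPPS stage lost=not, Relief train fails=not → no input occurs → does not occur.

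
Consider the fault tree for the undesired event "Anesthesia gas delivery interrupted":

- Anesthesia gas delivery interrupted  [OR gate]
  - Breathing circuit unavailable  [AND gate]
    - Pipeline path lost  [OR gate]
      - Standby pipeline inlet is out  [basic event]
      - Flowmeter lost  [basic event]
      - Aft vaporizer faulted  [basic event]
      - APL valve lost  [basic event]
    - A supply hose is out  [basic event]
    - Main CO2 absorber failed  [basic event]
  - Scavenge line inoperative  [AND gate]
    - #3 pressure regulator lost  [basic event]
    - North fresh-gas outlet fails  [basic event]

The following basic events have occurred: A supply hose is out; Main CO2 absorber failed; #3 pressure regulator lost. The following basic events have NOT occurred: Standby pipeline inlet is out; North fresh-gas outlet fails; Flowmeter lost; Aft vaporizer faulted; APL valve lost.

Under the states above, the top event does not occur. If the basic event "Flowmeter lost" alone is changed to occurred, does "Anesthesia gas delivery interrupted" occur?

Yes

Counterfactual: set "Flowmeter lost" to occurred.
Pipeline path lost [OR]: Standby pipeline inlet is out=not, Flowmeter lost=occurs, Aft vaporizer faulted=not, APL valve lost=not → at least one input occurs → occurs.
Breathing circuit unavailable [AND]: Pipeline path lost=occurs, A supply hose is out=occurs, Main CO2 absorber failed=occurs → all inputs occur → occurs.
Scavenge line inoperative [AND]: #3 pressure regulator lost=occurs, North fresh-gas outlet fails=not → not all inputs occur → does not occur.
Anesthesia gas delivery interrupted [OR]: Breathing circuit unavailable=occurs, Scavenge line inoperative=not → at least one input occurs → occurs.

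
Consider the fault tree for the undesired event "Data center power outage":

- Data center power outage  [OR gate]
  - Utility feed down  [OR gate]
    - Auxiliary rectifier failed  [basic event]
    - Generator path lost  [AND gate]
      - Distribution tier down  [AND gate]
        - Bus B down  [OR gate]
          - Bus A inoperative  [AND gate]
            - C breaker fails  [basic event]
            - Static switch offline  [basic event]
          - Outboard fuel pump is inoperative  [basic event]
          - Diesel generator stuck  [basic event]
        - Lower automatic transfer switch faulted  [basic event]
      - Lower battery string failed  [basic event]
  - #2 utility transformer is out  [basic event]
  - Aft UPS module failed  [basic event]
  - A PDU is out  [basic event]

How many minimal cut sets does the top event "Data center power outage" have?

Bus A inoperative [AND]: one cut set from each child combined → 1 × 1 = 1 cut set(s).
Bus B down [OR]: union of children's cut sets → 3 cut set(s).
Distribution tier down [AND]: one cut set from each child combined → 3 × 1 = 3 cut set(s).
Generator path lost [AND]: one cut set from each child combined → 3 × 1 = 3 cut set(s).
Utility feed down [OR]: union of children's cut sets → 4 cut set(s).
Data center power outage [OR]: union of children's cut sets → 7 cut set(s).
Minimal cut sets: {Auxiliary rectifier failed}; {C breaker fails, Lower automatic transfer switch faulted, Lower battery string failed, Static switch offline}; {Lower automatic transfer switch faulted, Lower battery string failed, Outboard fuel pump is inoperative}; {Diesel generator stuck, Lower automatic transfer switch faulted, Lower battery string failed}; {#2 utility transformer is out}; {Aft UPS module failed}; {A PDU is out}.

7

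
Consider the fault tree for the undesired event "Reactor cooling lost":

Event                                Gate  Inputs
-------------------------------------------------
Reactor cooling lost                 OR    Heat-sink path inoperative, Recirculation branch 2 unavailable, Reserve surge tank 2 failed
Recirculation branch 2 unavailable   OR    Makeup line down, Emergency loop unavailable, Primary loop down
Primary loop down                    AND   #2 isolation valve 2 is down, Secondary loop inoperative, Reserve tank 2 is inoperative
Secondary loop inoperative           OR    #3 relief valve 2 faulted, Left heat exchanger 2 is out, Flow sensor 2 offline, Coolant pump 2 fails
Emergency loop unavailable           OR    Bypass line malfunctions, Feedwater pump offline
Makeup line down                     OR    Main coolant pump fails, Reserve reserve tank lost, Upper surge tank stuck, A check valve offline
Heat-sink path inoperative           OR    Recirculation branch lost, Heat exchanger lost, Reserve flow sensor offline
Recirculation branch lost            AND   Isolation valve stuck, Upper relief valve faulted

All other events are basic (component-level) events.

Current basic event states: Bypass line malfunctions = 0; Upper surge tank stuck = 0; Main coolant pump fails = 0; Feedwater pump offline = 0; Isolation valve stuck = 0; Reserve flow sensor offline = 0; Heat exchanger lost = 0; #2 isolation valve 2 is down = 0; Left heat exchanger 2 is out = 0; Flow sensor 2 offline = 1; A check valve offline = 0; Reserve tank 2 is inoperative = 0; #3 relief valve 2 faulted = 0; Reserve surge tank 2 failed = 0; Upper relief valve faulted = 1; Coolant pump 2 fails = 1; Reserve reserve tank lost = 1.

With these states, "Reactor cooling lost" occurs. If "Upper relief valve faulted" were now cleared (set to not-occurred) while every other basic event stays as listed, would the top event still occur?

Counterfactual: set "Upper relief valve faulted" to not occurred.
Recirculation branch lost [AND]: Isolation valve stuck=not, Upper relief valve faulted=not → not all inputs occur → does not occur.
Heat-sink path inoperative [OR]: Recirculation branch lost=not, Heat exchanger lost=not, Reserve flow sensor offline=not → no input occurs → does not occur.
Makeup line down [OR]: Main coolant pump fails=not, Reserve reserve tank lost=occurs, Upper surge tank stuck=not, A check valve offline=not → at least one input occurs → occurs.
Emergency loop unavailable [OR]: Bypass line malfunctions=not, Feedwater pump offline=not → no input occurs → does not occur.
Secondary loop inoperative [OR]: #3 relief valve 2 faulted=not, Left heat exchanger 2 is out=not, Flow sensor 2 offline=occurs, Coolant pump 2 fails=occurs → at least one input occurs → occurs.
Primary loop down [AND]: #2 isolation valve 2 is down=not, Secondary loop inoperative=occurs, Reserve tank 2 is inoperative=not → not all inputs occur → does not occur.
Recirculation branch 2 unavailable [OR]: Makeup line down=occurs, Emergency loop unavailable=not, Primary loop down=not → at least one input occurs → occurs.
Reactor cooling lost [OR]: Heat-sink path inoperative=not, Recirculation branch 2 unavailable=occurs, Reserve surge tank 2 failed=not → at least one input occurs → occurs.

Yes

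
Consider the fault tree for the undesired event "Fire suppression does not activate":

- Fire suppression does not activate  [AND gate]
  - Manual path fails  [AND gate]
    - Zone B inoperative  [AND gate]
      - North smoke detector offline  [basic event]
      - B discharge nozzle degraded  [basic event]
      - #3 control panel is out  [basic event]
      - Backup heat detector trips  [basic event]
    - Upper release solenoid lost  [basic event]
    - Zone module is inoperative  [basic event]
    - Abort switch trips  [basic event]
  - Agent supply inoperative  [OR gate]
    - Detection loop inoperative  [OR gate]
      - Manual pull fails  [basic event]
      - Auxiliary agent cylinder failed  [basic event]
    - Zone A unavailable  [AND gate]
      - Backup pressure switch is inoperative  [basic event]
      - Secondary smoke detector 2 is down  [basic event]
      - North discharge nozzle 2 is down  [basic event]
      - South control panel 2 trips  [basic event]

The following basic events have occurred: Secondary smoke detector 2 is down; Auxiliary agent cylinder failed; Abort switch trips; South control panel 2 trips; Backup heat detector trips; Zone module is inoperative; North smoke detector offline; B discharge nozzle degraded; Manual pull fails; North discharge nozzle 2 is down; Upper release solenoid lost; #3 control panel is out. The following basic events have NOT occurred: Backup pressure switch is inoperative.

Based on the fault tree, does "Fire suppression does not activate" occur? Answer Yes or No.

Yes

Zone B inoperative [AND]: North smoke detector offline=occurs, B discharge nozzle degraded=occurs, #3 control panel is out=occurs, Backup heat detector trips=occurs → all inputs occur → occurs.
Manual path fails [AND]: Zone B inoperative=occurs, Upper release solenoid lost=occurs, Zone module is inoperative=occurs, Abort switch trips=occurs → all inputs occur → occurs.
Detection loop inoperative [OR]: Manual pull fails=occurs, Auxiliary agent cylinder failed=occurs → at least one input occurs → occurs.
Zone A unavailable [AND]: Backup pressure switch is inoperative=not, Secondary smoke detector 2 is down=occurs, North discharge nozzle 2 is down=occurs, South control panel 2 trips=occurs → not all inputs occur → does not occur.
Agent supply inoperative [OR]: Detection loop inoperative=occurs, Zone A unavailable=not → at least one input occurs → occurs.
Fire suppression does not activate [AND]: Manual path fails=occurs, Agent supply inoperative=occurs → all inputs occur → occurs.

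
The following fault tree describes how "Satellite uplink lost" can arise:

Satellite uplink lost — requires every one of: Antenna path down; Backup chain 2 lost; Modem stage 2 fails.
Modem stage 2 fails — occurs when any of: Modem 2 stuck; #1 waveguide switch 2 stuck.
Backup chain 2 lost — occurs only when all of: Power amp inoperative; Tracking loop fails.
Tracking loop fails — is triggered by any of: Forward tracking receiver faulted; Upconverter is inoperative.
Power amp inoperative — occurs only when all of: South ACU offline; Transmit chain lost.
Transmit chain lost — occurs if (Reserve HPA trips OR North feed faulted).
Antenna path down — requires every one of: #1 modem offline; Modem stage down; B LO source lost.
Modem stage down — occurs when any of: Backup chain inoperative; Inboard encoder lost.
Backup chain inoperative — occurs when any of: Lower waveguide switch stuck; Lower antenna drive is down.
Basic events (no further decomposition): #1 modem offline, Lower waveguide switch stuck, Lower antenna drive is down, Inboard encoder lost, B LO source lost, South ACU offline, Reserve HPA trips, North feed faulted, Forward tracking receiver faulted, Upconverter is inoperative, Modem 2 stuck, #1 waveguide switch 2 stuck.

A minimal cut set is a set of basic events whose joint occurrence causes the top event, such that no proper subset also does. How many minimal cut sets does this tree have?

24

Backup chain inoperative [OR]: union of children's cut sets → 2 cut set(s).
Modem stage down [OR]: union of children's cut sets → 3 cut set(s).
Antenna path down [AND]: one cut set from each child combined → 1 × 3 × 1 = 3 cut set(s).
Transmit chain lost [OR]: union of children's cut sets → 2 cut set(s).
Power amp inoperative [AND]: one cut set from each child combined → 1 × 2 = 2 cut set(s).
Tracking loop fails [OR]: union of children's cut sets → 2 cut set(s).
Backup chain 2 lost [AND]: one cut set from each child combined → 2 × 2 = 4 cut set(s).
Modem stage 2 fails [OR]: union of children's cut sets → 2 cut set(s).
Satellite uplink lost [AND]: one cut set from each child combined → 3 × 4 × 2 = 24 cut set(s).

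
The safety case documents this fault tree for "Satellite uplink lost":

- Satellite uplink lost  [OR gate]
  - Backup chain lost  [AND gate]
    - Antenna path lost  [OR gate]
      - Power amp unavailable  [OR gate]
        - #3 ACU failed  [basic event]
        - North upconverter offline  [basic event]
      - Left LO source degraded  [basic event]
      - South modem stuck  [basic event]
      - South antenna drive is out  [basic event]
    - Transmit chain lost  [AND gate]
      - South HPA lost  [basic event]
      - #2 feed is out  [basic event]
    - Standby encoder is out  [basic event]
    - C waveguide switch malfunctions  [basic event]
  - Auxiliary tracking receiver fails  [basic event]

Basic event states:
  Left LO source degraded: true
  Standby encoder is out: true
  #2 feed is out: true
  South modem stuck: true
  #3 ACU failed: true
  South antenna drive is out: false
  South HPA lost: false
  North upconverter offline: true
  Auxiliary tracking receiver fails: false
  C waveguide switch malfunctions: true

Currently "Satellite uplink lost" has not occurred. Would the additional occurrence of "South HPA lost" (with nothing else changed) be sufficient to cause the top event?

Yes

Counterfactual: set "South HPA lost" to occurred.
Power amp unavailable [OR]: #3 ACU failed=occurs, North upconverter offline=occurs → at least one input occurs → occurs.
Antenna path lost [OR]: Power amp unavailable=occurs, Left LO source degraded=occurs, South modem stuck=occurs, South antenna drive is out=not → at least one input occurs → occurs.
Transmit chain lost [AND]: South HPA lost=occurs, #2 feed is out=occurs → all inputs occur → occurs.
Backup chain lost [AND]: Antenna path lost=occurs, Transmit chain lost=occurs, Standby encoder is out=occurs, C waveguide switch malfunctions=occurs → all inputs occur → occurs.
Satellite uplink lost [OR]: Backup chain lost=occurs, Auxiliary tracking receiver fails=not → at least one input occurs → occurs.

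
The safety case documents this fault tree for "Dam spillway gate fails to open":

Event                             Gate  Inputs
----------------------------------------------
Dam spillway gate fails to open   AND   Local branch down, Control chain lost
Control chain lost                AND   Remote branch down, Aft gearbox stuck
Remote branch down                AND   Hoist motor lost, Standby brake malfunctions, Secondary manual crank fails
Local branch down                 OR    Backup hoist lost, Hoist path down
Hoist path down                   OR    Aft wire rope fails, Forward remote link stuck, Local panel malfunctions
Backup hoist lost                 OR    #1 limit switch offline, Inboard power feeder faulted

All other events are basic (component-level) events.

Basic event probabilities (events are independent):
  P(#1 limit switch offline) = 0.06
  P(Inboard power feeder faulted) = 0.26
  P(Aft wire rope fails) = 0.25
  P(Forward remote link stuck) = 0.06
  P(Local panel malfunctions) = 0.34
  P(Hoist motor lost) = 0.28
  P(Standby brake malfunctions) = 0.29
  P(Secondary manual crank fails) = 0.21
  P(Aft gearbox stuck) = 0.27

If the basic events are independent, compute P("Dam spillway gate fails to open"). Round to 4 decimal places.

P(Backup hoist lost) [OR] = 1 − (1−0.06) × (1−0.26) = 0.304400
P(Hoist path down) [OR] = 1 − (1−0.25) × (1−0.06) × (1−0.34) = 0.534700
P(Local branch down) [OR] = 1 − (1−0.304400) × (1−0.534700) = 0.676337
P(Remote branch down) [AND] = 0.28 × 0.29 × 0.21 = 0.017052
P(Control chain lost) [AND] = 0.017052 × 0.27 = 0.004604
P(Dam spillway gate fails to open) [AND] = 0.676337 × 0.004604 = 0.003114
Rounded to 4 decimal places: P(Dam spillway gate fails to open) ≈ 0.0031.

0.0031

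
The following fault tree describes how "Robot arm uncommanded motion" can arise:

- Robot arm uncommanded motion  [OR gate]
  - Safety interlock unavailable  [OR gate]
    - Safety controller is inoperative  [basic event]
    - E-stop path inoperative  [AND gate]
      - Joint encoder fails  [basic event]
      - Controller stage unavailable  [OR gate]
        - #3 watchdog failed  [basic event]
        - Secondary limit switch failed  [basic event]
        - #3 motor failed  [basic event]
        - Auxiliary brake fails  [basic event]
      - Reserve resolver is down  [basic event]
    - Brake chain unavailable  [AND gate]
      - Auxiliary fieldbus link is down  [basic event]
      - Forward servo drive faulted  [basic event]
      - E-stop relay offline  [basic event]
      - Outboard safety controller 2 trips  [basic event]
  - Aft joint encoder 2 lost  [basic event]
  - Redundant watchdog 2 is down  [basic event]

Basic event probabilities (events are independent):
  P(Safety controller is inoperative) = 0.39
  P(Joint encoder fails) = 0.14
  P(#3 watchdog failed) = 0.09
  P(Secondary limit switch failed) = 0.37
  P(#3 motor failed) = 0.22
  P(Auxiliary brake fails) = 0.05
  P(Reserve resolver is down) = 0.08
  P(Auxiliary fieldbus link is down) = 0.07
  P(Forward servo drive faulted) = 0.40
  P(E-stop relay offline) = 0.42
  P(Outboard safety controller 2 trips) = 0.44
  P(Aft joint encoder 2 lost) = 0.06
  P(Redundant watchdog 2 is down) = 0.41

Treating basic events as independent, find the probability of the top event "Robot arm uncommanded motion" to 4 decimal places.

0.6656

P(Controller stage unavailable) [OR] = 1 − (1−0.09) × (1−0.37) × (1−0.22) × (1−0.05) = 0.575185
P(E-stop path inoperative) [AND] = 0.14 × 0.575185 × 0.08 = 0.006442
P(Brake chain unavailable) [AND] = 0.07 × 0.40 × 0.42 × 0.44 = 0.005174
P(Safety interlock unavailable) [OR] = 1 − (1−0.39) × (1−0.006442) × (1−0.005174) = 0.397065
P(Robot arm uncommanded motion) [OR] = 1 − (1−0.397065) × (1−0.06) × (1−0.41) = 0.665612
Rounded to 4 decimal places: P(Robot arm uncommanded motion) ≈ 0.6656.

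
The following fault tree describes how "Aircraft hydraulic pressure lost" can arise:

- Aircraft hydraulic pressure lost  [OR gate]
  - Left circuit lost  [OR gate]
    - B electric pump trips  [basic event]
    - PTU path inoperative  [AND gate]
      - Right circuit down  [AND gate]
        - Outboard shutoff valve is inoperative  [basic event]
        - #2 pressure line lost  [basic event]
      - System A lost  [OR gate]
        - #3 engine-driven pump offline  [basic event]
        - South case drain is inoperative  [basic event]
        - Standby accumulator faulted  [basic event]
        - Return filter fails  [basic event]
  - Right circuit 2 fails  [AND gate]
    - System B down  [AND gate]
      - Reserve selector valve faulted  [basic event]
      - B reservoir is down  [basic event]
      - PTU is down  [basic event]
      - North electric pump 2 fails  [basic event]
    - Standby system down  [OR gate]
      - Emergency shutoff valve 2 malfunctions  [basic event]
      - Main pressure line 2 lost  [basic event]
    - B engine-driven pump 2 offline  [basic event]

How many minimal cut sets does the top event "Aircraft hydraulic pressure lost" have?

7

Right circuit down [AND]: one cut set from each child combined → 1 × 1 = 1 cut set(s).
System A lost [OR]: union of children's cut sets → 4 cut set(s).
PTU path inoperative [AND]: one cut set from each child combined → 1 × 4 = 4 cut set(s).
Left circuit lost [OR]: union of children's cut sets → 5 cut set(s).
System B down [AND]: one cut set from each child combined → 1 × 1 × 1 × 1 = 1 cut set(s).
Standby system down [OR]: union of children's cut sets → 2 cut set(s).
Right circuit 2 fails [AND]: one cut set from each child combined → 1 × 2 × 1 = 2 cut set(s).
Aircraft hydraulic pressure lost [OR]: union of children's cut sets → 7 cut set(s).
Minimal cut sets: {B electric pump trips}; {#2 pressure line lost, #3 engine-driven pump offline, Outboard shutoff valve is inoperative}; {#2 pressure line lost, Outboard shutoff valve is inoperative, South case drain is inoperative}; {#2 pressure line lost, Outboard shutoff valve is inoperative, Standby accumulator faulted}; {#2 pressure line lost, Outboard shutoff valve is inoperative, Return filter fails}; {B engine-driven pump 2 offline, B reservoir is down, Emergency shutoff valve 2 malfunctions, North electric pump 2 fails, PTU is down, Reserve selector valve faulted}; {B engine-driven pump 2 offline, B reservoir is down, Main pressure line 2 lost, North electric pump 2 fails, PTU is down, Reserve selector valve faulted}.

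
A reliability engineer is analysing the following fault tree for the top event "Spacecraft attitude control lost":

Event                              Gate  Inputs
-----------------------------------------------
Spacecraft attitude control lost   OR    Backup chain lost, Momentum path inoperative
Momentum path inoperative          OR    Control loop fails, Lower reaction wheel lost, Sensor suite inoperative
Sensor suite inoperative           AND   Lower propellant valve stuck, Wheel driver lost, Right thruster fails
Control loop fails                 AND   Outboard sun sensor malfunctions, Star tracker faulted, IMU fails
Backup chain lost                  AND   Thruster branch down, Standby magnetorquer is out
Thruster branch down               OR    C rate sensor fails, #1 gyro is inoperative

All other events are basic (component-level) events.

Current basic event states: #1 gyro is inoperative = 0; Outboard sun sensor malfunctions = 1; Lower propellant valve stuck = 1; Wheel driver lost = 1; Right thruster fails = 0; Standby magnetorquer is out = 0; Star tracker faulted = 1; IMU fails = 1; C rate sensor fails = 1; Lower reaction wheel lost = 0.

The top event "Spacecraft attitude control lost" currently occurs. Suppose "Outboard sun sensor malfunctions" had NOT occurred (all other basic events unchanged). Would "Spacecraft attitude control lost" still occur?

No

Counterfactual: set "Outboard sun sensor malfunctions" to not occurred.
Thruster branch down [OR]: C rate sensor fails=occurs, #1 gyro is inoperative=not → at least one input occurs → occurs.
Backup chain lost [AND]: Thruster branch down=occurs, Standby magnetorquer is out=not → not all inputs occur → does not occur.
Control loop fails [AND]: Outboard sun sensor malfunctions=not, Star tracker faulted=occurs, IMU fails=occurs → not all inputs occur → does not occur.
Sensor suite inoperative [AND]: Lower propellant valve stuck=occurs, Wheel driver lost=occurs, Right thruster fails=not → not all inputs occur → does not occur.
Momentum path inoperative [OR]: Control loop fails=not, Lower reaction wheel lost=not, Sensor suite inoperative=not → no input occurs → does not occur.
Spacecraft attitude control lost [OR]: Backup chain lost=not, Momentum path inoperative=not → no input occurs → does not occur.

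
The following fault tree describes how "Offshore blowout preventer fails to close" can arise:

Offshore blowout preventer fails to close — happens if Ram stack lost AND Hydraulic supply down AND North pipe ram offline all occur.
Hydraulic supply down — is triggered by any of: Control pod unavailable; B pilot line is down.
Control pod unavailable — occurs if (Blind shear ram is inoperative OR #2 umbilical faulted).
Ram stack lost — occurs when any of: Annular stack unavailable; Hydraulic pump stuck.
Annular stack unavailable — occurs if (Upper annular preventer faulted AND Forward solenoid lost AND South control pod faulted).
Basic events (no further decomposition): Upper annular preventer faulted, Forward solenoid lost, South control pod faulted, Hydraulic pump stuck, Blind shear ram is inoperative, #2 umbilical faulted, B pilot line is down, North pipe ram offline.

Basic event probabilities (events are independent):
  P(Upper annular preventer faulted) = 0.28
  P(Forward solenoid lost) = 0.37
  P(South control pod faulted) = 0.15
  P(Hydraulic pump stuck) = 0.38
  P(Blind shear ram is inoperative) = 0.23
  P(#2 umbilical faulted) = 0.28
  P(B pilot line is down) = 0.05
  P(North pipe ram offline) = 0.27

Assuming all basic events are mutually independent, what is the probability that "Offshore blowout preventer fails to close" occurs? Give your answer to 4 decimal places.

P(Annular stack unavailable) [AND] = 0.28 × 0.37 × 0.15 = 0.015540
P(Ram stack lost) [OR] = 1 − (1−0.015540) × (1−0.38) = 0.389635
P(Control pod unavailable) [OR] = 1 − (1−0.23) × (1−0.28) = 0.445600
P(Hydraulic supply down) [OR] = 1 − (1−0.445600) × (1−0.05) = 0.473320
P(Offshore blowout preventer fails to close) [AND] = 0.389635 × 0.473320 × 0.27 = 0.049794
Rounded to 4 decimal places: P(Offshore blowout preventer fails to close) ≈ 0.0498.

0.0498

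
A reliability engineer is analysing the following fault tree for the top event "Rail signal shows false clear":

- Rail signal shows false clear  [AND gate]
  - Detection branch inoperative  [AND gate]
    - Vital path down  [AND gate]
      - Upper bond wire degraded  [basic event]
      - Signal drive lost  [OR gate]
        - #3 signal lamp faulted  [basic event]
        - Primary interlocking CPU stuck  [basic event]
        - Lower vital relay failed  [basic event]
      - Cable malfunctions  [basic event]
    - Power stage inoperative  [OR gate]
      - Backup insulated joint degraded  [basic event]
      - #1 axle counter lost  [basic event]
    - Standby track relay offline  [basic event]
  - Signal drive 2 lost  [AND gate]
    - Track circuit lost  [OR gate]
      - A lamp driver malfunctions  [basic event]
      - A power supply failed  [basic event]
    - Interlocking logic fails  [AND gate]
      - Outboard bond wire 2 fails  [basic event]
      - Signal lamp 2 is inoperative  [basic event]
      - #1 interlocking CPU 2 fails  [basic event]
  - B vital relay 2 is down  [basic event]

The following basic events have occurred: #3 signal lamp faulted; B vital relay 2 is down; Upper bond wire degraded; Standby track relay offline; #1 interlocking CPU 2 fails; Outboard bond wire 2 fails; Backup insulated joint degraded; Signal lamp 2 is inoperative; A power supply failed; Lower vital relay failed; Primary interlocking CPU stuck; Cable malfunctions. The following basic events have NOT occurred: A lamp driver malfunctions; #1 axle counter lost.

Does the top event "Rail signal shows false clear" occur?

Signal drive lost [OR]: #3 signal lamp faulted=occurs, Primary interlocking CPU stuck=occurs, Lower vital relay failed=occurs → at least one input occurs → occurs.
Vital path down [AND]: Upper bond wire degraded=occurs, Signal drive lost=occurs, Cable malfunctions=occurs → all inputs occur → occurs.
Power stage inoperative [OR]: Backup insulated joint degraded=occurs, #1 axle counter lost=not → at least one input occurs → occurs.
Detection branch inoperative [AND]: Vital path down=occurs, Power stage inoperative=occurs, Standby track relay offline=occurs → all inputs occur → occurs.
Track circuit lost [OR]: A lamp driver malfunctions=not, A power supply failed=occurs → at least one input occurs → occurs.
Interlocking logic fails [AND]: Outboard bond wire 2 fails=occurs, Signal lamp 2 is inoperative=occurs, #1 interlocking CPU 2 fails=occurs → all inputs occur → occurs.
Signal drive 2 lost [AND]: Track circuit lost=occurs, Interlocking logic fails=occurs → all inputs occur → occurs.
Rail signal shows false clear [AND]: Detection branch inoperative=occurs, Signal drive 2 lost=occurs, B vital relay 2 is down=occurs → all inputs occur → occurs.

Yes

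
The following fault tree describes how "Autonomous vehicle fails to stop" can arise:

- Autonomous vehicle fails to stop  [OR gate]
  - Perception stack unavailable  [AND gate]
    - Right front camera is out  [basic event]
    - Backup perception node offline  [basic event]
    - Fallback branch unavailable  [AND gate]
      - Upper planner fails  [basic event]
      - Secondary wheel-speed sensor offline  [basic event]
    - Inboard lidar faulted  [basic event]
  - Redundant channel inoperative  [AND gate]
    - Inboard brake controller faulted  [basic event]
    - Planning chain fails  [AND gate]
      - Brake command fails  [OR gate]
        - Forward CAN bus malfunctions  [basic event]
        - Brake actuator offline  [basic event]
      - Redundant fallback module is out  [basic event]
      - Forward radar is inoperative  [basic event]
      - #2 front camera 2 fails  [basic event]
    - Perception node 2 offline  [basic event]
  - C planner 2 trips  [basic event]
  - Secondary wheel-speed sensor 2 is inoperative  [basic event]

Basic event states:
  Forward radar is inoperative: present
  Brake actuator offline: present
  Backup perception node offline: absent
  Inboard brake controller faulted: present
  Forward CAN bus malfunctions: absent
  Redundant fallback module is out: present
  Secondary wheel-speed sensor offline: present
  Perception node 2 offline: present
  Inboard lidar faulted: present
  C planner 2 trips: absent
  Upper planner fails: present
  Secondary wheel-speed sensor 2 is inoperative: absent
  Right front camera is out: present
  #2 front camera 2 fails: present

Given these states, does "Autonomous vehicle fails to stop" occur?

Yes

Fallback branch unavailable [AND]: Upper planner fails=occurs, Secondary wheel-speed sensor offline=occurs → all inputs occur → occurs.
Perception stack unavailable [AND]: Right front camera is out=occurs, Backup perception node offline=not, Fallback branch unavailable=occurs, Inboard lidar faulted=occurs → not all inputs occur → does not occur.
Brake command fails [OR]: Forward CAN bus malfunctions=not, Brake actuator offline=occurs → at least one input occurs → occurs.
Planning chain fails [AND]: Brake command fails=occurs, Redundant fallback module is out=occurs, Forward radar is inoperative=occurs, #2 front camera 2 fails=occurs → all inputs occur → occurs.
Redundant channel inoperative [AND]: Inboard brake controller faulted=occurs, Planning chain fails=occurs, Perception node 2 offline=occurs → all inputs occur → occurs.
Autonomous vehicle fails to stop [OR]: Perception stack unavailable=not, Redundant channel inoperative=occurs, C planner 2 trips=not, Secondary wheel-speed sensor 2 is inoperative=not → at least one input occurs → occurs.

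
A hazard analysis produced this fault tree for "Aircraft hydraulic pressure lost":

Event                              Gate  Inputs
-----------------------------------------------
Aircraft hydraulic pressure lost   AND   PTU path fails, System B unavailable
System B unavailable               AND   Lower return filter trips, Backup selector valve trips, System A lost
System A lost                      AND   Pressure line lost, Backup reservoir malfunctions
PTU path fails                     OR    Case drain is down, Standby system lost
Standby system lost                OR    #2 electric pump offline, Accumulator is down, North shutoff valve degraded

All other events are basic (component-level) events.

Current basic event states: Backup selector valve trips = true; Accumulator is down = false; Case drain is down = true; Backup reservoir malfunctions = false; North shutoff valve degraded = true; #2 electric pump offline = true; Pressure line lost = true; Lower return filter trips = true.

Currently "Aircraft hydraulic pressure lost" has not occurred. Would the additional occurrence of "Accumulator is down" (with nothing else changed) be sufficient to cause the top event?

Counterfactual: set "Accumulator is down" to occurred.
Standby system lost [OR]: #2 electric pump offline=occurs, Accumulator is down=occurs, North shutoff valve degraded=occurs → at least one input occurs → occurs.
PTU path fails [OR]: Case drain is down=occurs, Standby system lost=occurs → at least one input occurs → occurs.
System A lost [AND]: Pressure line lost=occurs, Backup reservoir malfunctions=not → not all inputs occur → does not occur.
System B unavailable [AND]: Lower return filter trips=occurs, Backup selector valve trips=occurs, System A lost=not → not all inputs occur → does not occur.
Aircraft hydraulic pressure lost [AND]: PTU path fails=occurs, System B unavailable=not → not all inputs occur → does not occur.

No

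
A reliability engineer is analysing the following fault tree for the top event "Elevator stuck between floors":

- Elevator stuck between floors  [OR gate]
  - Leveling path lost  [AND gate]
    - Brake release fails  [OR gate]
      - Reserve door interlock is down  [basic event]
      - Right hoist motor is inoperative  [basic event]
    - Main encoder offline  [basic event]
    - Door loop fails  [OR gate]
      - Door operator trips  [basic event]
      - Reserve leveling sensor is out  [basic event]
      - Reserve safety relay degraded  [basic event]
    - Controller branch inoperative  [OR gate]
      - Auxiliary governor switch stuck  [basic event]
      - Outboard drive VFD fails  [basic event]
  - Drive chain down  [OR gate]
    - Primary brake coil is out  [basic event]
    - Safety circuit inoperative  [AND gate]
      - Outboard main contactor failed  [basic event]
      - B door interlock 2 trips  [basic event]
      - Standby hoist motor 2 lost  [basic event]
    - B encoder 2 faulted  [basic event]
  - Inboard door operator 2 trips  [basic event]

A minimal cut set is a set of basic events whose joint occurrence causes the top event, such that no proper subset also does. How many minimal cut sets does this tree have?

16

Brake release fails [OR]: union of children's cut sets → 2 cut set(s).
Door loop fails [OR]: union of children's cut sets → 3 cut set(s).
Controller branch inoperative [OR]: union of children's cut sets → 2 cut set(s).
Leveling path lost [AND]: one cut set from each child combined → 2 × 1 × 3 × 2 = 12 cut set(s).
Safety circuit inoperative [AND]: one cut set from each child combined → 1 × 1 × 1 = 1 cut set(s).
Drive chain down [OR]: union of children's cut sets → 3 cut set(s).
Elevator stuck between floors [OR]: union of children's cut sets → 16 cut set(s).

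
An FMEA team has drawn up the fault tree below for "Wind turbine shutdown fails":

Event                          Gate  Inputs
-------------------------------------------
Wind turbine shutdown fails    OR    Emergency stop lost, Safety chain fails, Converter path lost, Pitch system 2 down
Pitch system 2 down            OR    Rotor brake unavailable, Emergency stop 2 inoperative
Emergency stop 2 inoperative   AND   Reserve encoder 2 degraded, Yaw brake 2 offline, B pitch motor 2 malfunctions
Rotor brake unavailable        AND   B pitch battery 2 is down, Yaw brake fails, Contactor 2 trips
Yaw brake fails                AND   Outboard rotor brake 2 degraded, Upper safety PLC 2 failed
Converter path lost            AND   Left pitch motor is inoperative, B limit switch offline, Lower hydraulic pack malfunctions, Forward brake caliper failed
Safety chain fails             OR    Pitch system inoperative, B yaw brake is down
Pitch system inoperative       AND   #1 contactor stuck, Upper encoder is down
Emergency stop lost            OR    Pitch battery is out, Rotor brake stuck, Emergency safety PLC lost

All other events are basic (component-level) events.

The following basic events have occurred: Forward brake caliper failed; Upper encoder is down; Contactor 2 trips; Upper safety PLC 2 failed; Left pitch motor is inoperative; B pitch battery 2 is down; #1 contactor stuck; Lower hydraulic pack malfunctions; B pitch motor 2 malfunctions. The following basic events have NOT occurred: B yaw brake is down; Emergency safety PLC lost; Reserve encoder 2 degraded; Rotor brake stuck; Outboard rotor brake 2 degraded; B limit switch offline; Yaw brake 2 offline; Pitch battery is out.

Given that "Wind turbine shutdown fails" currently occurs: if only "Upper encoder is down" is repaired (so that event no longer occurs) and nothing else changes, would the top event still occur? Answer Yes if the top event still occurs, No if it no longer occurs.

Counterfactual: set "Upper encoder is down" to not occurred.
Emergency stop lost [OR]: Pitch battery is out=not, Rotor brake stuck=not, Emergency safety PLC lost=not → no input occurs → does not occur.
Pitch system inoperative [AND]: #1 contactor stuck=occurs, Upper encoder is down=not → not all inputs occur → does not occur.
Safety chain fails [OR]: Pitch system inoperative=not, B yaw brake is down=not → no input occurs → does not occur.
Converter path lost [AND]: Left pitch motor is inoperative=occurs, B limit switch offline=not, Lower hydraulic pack malfunctions=occurs, Forward brake caliper failed=occurs → not all inputs occur → does not occur.
Yaw brake fails [AND]: Outboard rotor brake 2 degraded=not, Upper safety PLC 2 failed=occurs → not all inputs occur → does not occur.
Rotor brake unavailable [AND]: B pitch battery 2 is down=occurs, Yaw brake fails=not, Contactor 2 trips=occurs → not all inputs occur → does not occur.
Emergency stop 2 inoperative [AND]: Reserve encoder 2 degraded=not, Yaw brake 2 offline=not, B pitch motor 2 malfunctions=occurs → not all inputs occur → does not occur.
Pitch system 2 down [OR]: Rotor brake unavailable=not, Emergency stop 2 inoperative=not → no input occurs → does not occur.
Wind turbine shutdown fails [OR]: Emergency stop lost=not, Safety chain fails=not, Converter path lost=not, Pitch system 2 down=not → no input occurs → does not occur.

No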